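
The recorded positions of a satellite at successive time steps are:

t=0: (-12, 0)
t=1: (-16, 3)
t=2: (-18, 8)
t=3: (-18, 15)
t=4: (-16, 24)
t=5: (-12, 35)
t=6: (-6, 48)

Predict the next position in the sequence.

(2, 63)

Successive displacements: (-4, +3), (-2, +5), (+0, +7), (+2, +9), (+4, +11), (+6, +13) — each changes by (+2, +2).
step 7: (-6, 48) + (+8, +15) → (2, 63)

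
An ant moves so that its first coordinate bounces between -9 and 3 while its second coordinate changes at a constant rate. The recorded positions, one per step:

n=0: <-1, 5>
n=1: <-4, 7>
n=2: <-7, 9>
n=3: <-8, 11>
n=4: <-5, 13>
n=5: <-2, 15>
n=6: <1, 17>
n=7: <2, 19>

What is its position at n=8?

<-1, 21>

The first coordinate reflects between -9 and 3, moving 3 per step.
  step 8: 2 → -1
The second coordinate changes by +2 each step: at step 8 it is 21.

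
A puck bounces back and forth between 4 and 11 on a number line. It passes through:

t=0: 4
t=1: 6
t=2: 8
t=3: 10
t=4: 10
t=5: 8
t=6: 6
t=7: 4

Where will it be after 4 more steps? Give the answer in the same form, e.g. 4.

The value reflects between 4 and 11, moving 2 per step.
  step 8: 4 → 6
  step 9: 6 → 8
  step 10: 8 → 10
  step 11: 10 → 10

10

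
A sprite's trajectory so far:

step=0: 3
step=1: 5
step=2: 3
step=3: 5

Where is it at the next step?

3

The jumps are +2, -2, +2 — a geometric progression with ratio -1.
step 4: 5 − 2 → 3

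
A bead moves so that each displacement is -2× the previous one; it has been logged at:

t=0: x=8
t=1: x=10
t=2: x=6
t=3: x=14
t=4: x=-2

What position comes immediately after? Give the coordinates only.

The jumps are +2, -4, +8, -16 — a geometric progression with ratio -2.
step 5: -2 + 32 → x=30

x=30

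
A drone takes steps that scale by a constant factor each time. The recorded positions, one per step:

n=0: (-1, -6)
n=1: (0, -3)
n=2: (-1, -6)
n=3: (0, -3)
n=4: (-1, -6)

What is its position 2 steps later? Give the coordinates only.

Consecutive displacements (+1, +3), (-1, -3), (+1, +3), (-1, -3) scale by a factor of -1 each step.
step 5: (-1, -6) + (+1, +3) → (0, -3)
step 6: (0, -3) + (-1, -3) → (-1, -6)

(-1, -6)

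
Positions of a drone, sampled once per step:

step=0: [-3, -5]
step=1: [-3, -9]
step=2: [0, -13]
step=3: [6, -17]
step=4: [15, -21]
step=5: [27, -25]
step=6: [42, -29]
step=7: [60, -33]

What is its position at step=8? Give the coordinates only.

[81, -37]

Successive displacements: [+0, -4], [+3, -4], [+6, -4], [+9, -4], [+12, -4], [+15, -4], [+18, -4] — each changes by [+3, +0].
step 8: [60, -33] + [+21, -4] → [81, -37]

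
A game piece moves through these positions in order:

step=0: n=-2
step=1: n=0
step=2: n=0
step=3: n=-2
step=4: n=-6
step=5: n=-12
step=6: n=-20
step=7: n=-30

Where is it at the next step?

n=-42

Successive displacements: +2, +0, -2, -4, -6, -8, -10 — each changes by -2.
step 8: -30 − 12 → n=-42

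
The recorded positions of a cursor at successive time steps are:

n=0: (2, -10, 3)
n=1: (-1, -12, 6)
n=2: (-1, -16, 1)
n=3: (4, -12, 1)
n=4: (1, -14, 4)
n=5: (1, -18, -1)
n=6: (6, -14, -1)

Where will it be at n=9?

(8, -16, -3)

Differencing gives (-3, -2, +3), (+0, -4, -5), (+5, +4, +0), (-3, -2, +3), (+0, -4, -5), (+5, +4, +0). This is the pattern (-3, -2, +3), (+0, -4, -5), (+5, +4, +0) repeated.
step 7: apply (-3, -2, +3) → (3, -16, 2)
step 8: apply (+0, -4, -5) → (3, -20, -3)
step 9: apply (+5, +4, +0) → (8, -16, -3)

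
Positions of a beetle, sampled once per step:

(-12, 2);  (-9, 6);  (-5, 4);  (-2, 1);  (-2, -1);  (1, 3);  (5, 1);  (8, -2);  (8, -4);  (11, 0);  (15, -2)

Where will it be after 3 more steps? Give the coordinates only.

Differencing gives (+3, +4), (+4, -2), (+3, -3), (+0, -2), (+3, +4), (+4, -2), (+3, -3), (+0, -2), (+3, +4), (+4, -2). This is the pattern (+3, +4), (+4, -2), (+3, -3), (+0, -2) repeated.
step 11: apply (+3, -3) → (18, -5)
step 12: apply (+0, -2) → (18, -7)
step 13: apply (+3, +4) → (21, -3)

(21, -3)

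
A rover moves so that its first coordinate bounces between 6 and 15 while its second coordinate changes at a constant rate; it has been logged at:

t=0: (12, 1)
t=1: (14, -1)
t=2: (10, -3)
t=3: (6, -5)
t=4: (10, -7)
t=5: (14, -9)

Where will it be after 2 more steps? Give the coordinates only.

The first coordinate travels 4 per step and bounces off the walls at 6 and 15.
  step 6: 14 → 12
  step 7: 12 → 8
The second coordinate changes by -2 each step: at step 7 it is -13.

(8, -13)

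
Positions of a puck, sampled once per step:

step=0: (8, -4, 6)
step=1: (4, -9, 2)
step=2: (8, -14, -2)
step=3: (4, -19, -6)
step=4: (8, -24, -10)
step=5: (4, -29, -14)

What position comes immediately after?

First: cycles through 8, 4 every 2 steps. Step 6 lands at position 0 of the cycle → 8.
Second: linear, -5 per step → -34 at step 6.
Third: linear, -4 per step → -18 at step 6.

(8, -34, -18)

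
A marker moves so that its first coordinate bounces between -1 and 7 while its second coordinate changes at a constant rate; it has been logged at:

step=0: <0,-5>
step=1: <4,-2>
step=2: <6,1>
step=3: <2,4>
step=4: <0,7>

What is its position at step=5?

<4,10>

The first coordinate reflects between -1 and 7, moving 4 per step.
  step 5: 0 → 4
The second coordinate changes by +3 each step: at step 5 it is 10.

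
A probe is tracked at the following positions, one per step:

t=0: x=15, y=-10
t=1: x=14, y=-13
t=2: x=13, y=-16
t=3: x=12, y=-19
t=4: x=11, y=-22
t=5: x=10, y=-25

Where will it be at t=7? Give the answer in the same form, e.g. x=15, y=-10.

Constant displacement of (-1, -3) per step.
step 6: x=10, y=-25 + (-1, -3) → x=9, y=-28
step 7: x=9, y=-28 + (-1, -3) → x=8, y=-31

x=8, y=-31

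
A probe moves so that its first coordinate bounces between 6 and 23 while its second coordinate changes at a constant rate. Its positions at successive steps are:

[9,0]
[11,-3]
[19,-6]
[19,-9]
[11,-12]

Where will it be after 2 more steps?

The first coordinate reflects between 6 and 23, moving 8 per step.
  step 5: 11 → 9
  step 6: 9 → 17
The second coordinate changes by -3 each step: at step 6 it is -18.

[17,-18]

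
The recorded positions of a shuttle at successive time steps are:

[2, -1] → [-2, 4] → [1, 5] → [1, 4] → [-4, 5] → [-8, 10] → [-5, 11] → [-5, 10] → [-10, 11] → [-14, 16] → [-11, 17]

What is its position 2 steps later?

[-16, 17]

Step-to-step displacements: [-4, +5], [+3, +1], [+0, -1], [-5, +1], [-4, +5], [+3, +1], [+0, -1], [-5, +1], [-4, +5], [+3, +1] — a repeating cycle of length 4.
step 11: apply [+0, -1] → [-11, 16]
step 12: apply [-5, +1] → [-16, 17]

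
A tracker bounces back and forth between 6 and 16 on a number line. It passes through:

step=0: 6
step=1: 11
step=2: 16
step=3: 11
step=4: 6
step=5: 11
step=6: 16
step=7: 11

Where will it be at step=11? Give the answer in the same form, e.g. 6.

The value travels 5 per step and bounces off the walls at 6 and 16.
  step 8: 11 → 6
  step 9: 6 → 11
  step 10: 11 → 16
  step 11: 16 → 11

11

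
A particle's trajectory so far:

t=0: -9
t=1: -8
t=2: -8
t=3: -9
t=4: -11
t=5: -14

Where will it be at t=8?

-29

Successive displacements: +1, +0, -1, -2, -3 — each changes by -1.
step 6: -14 − 4 → -18
step 7: -18 − 5 → -23
step 8: -23 − 6 → -29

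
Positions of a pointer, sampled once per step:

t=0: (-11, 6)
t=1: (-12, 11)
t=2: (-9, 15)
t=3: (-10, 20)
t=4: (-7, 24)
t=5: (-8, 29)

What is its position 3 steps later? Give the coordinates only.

Differencing gives (-1, +5), (+3, +4), (-1, +5), (+3, +4), (-1, +5). This is the pattern (-1, +5), (+3, +4) repeated.
step 6: apply (+3, +4) → (-5, 33)
step 7: apply (-1, +5) → (-6, 38)
step 8: apply (+3, +4) → (-3, 42)

(-3, 42)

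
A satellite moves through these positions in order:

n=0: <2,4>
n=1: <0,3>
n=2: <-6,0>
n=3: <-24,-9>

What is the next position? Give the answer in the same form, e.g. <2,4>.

Consecutive displacements <-2,-1>, <-6,-3>, <-18,-9> scale by a factor of 3 each step.
step 4: <-24,-9> + <-54,-27> → <-78,-36>

<-78,-36>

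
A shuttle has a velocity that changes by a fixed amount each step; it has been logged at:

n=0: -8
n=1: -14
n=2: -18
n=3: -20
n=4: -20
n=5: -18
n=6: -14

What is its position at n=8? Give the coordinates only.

Taking differences between consecutive positions: -6, -4, -2, +0, +2, +4. These grow by +2 each step.
step 7: -14 + 6 → -8
step 8: -8 + 8 → 0

0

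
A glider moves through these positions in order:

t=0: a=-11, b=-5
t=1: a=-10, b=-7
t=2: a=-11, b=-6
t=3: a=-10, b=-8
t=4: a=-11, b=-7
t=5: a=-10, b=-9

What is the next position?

Differencing gives (+1, -2), (-1, +1), (+1, -2), (-1, +1), (+1, -2). This is the pattern (+1, -2), (-1, +1) repeated.
step 6: apply (-1, +1) → a=-11, b=-8

a=-11, b=-8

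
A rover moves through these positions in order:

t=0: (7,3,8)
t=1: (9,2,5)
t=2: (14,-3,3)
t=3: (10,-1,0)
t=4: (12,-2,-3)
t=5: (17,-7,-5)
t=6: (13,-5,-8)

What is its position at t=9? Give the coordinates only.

Step-to-step displacements: (+2,-1,-3), (+5,-5,-2), (-4,+2,-3), (+2,-1,-3), (+5,-5,-2), (-4,+2,-3) — a repeating cycle of length 3.
step 7: apply (+2,-1,-3) → (15,-6,-11)
step 8: apply (+5,-5,-2) → (20,-11,-13)
step 9: apply (-4,+2,-3) → (16,-9,-16)

(16,-9,-16)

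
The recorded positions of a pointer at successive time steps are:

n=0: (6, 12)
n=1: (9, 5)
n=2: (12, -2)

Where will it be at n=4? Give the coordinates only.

Constant displacement of (+3, -7) per step.
step 3: (12, -2) + (+3, -7) → (15, -9)
step 4: (15, -9) + (+3, -7) → (18, -16)

(18, -16)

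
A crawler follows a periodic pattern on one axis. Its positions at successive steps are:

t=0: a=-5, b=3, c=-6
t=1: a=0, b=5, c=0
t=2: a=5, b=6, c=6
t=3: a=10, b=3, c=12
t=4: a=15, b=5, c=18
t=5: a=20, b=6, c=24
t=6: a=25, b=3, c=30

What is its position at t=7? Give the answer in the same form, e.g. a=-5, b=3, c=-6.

a=30, b=5, c=36

The a coordinate changes by +5 each step, so at step 7 it is -5 + 7·(5) = 30.
The b coordinate repeats the cycle [3, 5, 6] with period 3; step 7 mod 3 = 1, giving 5.
The c coordinate changes by +6 each step, so at step 7 it is -6 + 7·(6) = 36.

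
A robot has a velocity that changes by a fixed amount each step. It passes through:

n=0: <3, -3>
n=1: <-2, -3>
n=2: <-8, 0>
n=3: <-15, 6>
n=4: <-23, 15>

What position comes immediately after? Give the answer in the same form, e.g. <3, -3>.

Taking differences between consecutive positions: <-5, +0>, <-6, +3>, <-7, +6>, <-8, +9>. These grow by <-1, +3> each step.
step 5: <-23, 15> + <-9, +12> → <-32, 27>

<-32, 27>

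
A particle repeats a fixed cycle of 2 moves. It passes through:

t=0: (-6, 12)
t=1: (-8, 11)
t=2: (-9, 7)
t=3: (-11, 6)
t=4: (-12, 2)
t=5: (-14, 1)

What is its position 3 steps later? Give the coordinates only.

Differencing gives (-2, -1), (-1, -4), (-2, -1), (-1, -4), (-2, -1). This is the pattern (-2, -1), (-1, -4) repeated.
step 6: apply (-1, -4) → (-15, -3)
step 7: apply (-2, -1) → (-17, -4)
step 8: apply (-1, -4) → (-18, -8)

(-18, -8)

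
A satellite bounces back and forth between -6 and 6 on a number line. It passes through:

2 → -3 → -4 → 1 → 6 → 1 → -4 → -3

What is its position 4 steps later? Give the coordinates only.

-5

The value travels 5 per step and bounces off the walls at -6 and 6.
  step 8: -3 → 2
  step 9: 2 → 5
  step 10: 5 → 0
  step 11: 0 → -5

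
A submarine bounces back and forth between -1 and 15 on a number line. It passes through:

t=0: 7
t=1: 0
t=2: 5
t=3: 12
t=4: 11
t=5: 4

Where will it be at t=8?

The value travels 7 per step and bounces off the walls at -1 and 15.
  step 6: 4 → 1
  step 7: 1 → 8
  step 8: 8 → 15

15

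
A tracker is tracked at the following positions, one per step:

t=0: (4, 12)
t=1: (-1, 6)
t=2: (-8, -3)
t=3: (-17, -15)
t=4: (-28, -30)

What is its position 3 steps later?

(-73, -93)

Successive displacements: (-5, -6), (-7, -9), (-9, -12), (-11, -15) — each changes by (-2, -3).
step 5: (-28, -30) + (-13, -18) → (-41, -48)
step 6: (-41, -48) + (-15, -21) → (-56, -69)
step 7: (-56, -69) + (-17, -24) → (-73, -93)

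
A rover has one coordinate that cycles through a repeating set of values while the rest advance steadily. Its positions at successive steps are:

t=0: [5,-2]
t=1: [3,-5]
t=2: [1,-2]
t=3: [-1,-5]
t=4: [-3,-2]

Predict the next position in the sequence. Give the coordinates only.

[-5,-5]

The first coordinate changes by -2 each step, so at step 5 it is 5 + 5·(-2) = -5.
The second coordinate repeats the cycle [-2, -5] with period 2; step 5 mod 2 = 1, giving -5.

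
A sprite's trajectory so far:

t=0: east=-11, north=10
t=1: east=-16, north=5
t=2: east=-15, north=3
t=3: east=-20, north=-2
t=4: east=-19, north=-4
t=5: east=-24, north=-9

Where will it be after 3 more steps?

Step-to-step displacements: (-5,-5), (+1,-2), (-5,-5), (+1,-2), (-5,-5) — a repeating cycle of length 2.
step 6: apply (+1,-2) → east=-23, north=-11
step 7: apply (-5,-5) → east=-28, north=-16
step 8: apply (+1,-2) → east=-27, north=-18

east=-27, north=-18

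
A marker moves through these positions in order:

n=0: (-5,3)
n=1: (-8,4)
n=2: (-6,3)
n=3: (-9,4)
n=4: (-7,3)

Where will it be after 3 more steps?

Step-to-step displacements: (-3,+1), (+2,-1), (-3,+1), (+2,-1) — a repeating cycle of length 2.
step 5: apply (-3,+1) → (-10,4)
step 6: apply (+2,-1) → (-8,3)
step 7: apply (-3,+1) → (-11,4)

(-11,4)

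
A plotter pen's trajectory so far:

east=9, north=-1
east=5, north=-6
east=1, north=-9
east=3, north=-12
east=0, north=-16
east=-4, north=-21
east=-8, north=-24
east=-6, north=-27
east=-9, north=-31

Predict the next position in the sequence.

Differencing gives (-4, -5), (-4, -3), (+2, -3), (-3, -4), (-4, -5), (-4, -3), (+2, -3), (-3, -4). This is the pattern (-4, -5), (-4, -3), (+2, -3), (-3, -4) repeated.
step 9: apply (-4, -5) → east=-13, north=-36

east=-13, north=-36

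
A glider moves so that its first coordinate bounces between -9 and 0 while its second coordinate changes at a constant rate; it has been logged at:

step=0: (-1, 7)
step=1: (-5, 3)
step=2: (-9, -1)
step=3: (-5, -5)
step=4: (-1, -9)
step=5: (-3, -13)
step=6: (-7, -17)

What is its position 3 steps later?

The first coordinate travels 4 per step and bounces off the walls at -9 and 0.
  step 7: -7 → -7
  step 8: -7 → -3
  step 9: -3 → -1
The second coordinate changes by -4 each step: at step 9 it is -29.

(-1, -29)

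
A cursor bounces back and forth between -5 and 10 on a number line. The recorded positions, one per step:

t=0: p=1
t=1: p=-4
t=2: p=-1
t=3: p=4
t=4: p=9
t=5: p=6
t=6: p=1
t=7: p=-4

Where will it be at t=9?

p=4

The value reflects between -5 and 10, moving 5 per step.
  step 8: -4 → -1
  step 9: -1 → 4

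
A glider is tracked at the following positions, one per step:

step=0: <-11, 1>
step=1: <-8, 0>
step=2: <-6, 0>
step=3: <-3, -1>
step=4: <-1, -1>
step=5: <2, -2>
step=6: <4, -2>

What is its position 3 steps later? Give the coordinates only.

<12, -4>

The moves between consecutive positions are <+3, -1>, <+2, +0>, <+3, -1>, <+2, +0>, <+3, -1>, <+2, +0>; they repeat the 2-cycle [<+3, -1>, <+2, +0>].
step 7: apply <+3, -1> → <7, -3>
step 8: apply <+2, +0> → <9, -3>
step 9: apply <+3, -1> → <12, -4>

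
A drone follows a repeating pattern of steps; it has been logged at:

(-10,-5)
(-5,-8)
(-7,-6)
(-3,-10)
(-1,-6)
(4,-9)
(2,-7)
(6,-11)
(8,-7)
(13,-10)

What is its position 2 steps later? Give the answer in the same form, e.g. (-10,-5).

(15,-12)

The moves between consecutive positions are (+5,-3), (-2,+2), (+4,-4), (+2,+4), (+5,-3), (-2,+2), (+4,-4), (+2,+4), (+5,-3); they repeat the 4-cycle [(+5,-3), (-2,+2), (+4,-4), (+2,+4)].
step 10: apply (-2,+2) → (11,-8)
step 11: apply (+4,-4) → (15,-12)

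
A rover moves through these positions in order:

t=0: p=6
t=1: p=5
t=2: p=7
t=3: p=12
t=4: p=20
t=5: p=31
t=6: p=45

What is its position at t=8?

p=82

Taking differences between consecutive positions: -1, +2, +5, +8, +11, +14. These grow by +3 each step.
step 7: 45 + 17 → p=62
step 8: 62 + 20 → p=82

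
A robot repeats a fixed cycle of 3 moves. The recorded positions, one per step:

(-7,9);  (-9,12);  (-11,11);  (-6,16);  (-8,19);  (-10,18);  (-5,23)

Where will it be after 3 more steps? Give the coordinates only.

(-4,30)

Step-to-step displacements: (-2,+3), (-2,-1), (+5,+5), (-2,+3), (-2,-1), (+5,+5) — a repeating cycle of length 3.
step 7: apply (-2,+3) → (-7,26)
step 8: apply (-2,-1) → (-9,25)
step 9: apply (+5,+5) → (-4,30)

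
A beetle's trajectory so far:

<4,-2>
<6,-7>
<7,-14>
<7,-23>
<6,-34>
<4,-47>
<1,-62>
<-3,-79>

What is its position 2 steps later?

<-14,-119>

Taking differences between consecutive positions: <+2,-5>, <+1,-7>, <+0,-9>, <-1,-11>, <-2,-13>, <-3,-15>, <-4,-17>. These grow by <-1,-2> each step.
step 8: <-3,-79> + <-5,-19> → <-8,-98>
step 9: <-8,-98> + <-6,-21> → <-14,-119>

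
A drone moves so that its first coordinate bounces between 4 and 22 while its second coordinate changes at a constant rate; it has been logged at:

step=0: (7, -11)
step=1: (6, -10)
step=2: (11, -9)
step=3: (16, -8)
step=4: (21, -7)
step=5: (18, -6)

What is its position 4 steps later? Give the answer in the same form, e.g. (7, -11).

The first coordinate travels 5 per step and bounces off the walls at 4 and 22.
  step 6: 18 → 13
  step 7: 13 → 8
  step 8: 8 → 5
  step 9: 5 → 10
The second coordinate changes by +1 each step: at step 9 it is -2.

(10, -2)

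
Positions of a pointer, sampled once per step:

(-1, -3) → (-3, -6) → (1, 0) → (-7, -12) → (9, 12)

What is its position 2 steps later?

Step-to-step displacements: (-2, -3), (+4, +6), (-8, -12), (+16, +24); each is -2× the previous.
step 5: (9, 12) + (-32, -48) → (-23, -36)
step 6: (-23, -36) + (+64, +96) → (41, 60)

(41, 60)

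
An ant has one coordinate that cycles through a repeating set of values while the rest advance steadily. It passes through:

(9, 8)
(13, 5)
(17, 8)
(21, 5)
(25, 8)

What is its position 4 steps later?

(41, 8)

First: linear, +4 per step → 41 at step 8.
Second: cycles through 8, 5 every 2 steps. Step 8 lands at position 0 of the cycle → 8.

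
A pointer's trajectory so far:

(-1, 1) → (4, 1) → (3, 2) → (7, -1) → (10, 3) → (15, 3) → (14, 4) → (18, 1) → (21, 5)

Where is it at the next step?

Differencing gives (+5, +0), (-1, +1), (+4, -3), (+3, +4), (+5, +0), (-1, +1), (+4, -3), (+3, +4). This is the pattern (+5, +0), (-1, +1), (+4, -3), (+3, +4) repeated.
step 9: apply (+5, +0) → (26, 5)

(26, 5)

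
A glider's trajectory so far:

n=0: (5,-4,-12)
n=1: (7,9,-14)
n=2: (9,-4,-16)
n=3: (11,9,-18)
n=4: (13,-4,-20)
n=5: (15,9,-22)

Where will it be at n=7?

(19,9,-26)

First: linear, +2 per step → 19 at step 7.
Second: cycles through -4, 9 every 2 steps. Step 7 lands at position 1 of the cycle → 9.
Third: linear, -2 per step → -26 at step 7.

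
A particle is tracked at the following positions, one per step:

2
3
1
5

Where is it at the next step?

-3

The jumps are +1, -2, +4 — a geometric progression with ratio -2.
step 4: 5 − 8 → -3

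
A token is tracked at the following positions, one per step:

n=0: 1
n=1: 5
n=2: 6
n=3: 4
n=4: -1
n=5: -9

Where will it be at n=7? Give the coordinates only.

-34

First differences are +4, +1, -2, -5, -8; their common second difference is -3 (constant acceleration).
step 6: -9 − 11 → -20
step 7: -20 − 14 → -34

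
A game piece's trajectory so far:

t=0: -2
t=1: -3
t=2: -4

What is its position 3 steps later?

Constant displacement of -1 per step.
step 3: -4 − 1 → -5
step 4: -5 − 1 → -6
step 5: -6 − 1 → -7

-7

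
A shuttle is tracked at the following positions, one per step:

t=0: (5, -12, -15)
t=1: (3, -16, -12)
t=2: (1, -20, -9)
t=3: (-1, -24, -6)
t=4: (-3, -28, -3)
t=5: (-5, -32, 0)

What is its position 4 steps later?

(-13, -48, 12)

Constant displacement of (-2, -4, +3) per step.
step 6: (-5, -32, 0) + (-2, -4, +3) → (-7, -36, 3)
step 7: (-7, -36, 3) + (-2, -4, +3) → (-9, -40, 6)
step 8: (-9, -40, 6) + (-2, -4, +3) → (-11, -44, 9)
step 9: (-11, -44, 9) + (-2, -4, +3) → (-13, -48, 12)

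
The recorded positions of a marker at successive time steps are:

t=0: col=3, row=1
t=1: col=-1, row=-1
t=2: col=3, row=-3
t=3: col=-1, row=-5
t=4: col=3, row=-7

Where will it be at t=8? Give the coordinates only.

The col coordinate repeats the cycle [3, -1] with period 2; step 8 mod 2 = 0, giving 3.
The row coordinate changes by -2 each step, so at step 8 it is 1 + 8·(-2) = -15.

col=3, row=-15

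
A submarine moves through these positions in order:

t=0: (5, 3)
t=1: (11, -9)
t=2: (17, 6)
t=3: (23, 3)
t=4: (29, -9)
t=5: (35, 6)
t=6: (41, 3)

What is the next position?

(47, -9)

First: linear, +6 per step → 47 at step 7.
Second: cycles through 3, -9, 6 every 3 steps. Step 7 lands at position 1 of the cycle → -9.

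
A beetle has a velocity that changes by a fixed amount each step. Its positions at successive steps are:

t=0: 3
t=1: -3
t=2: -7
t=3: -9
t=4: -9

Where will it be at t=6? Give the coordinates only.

-3

Taking differences between consecutive positions: -6, -4, -2, +0. These grow by +2 each step.
step 5: -9 + 2 → -7
step 6: -7 + 4 → -3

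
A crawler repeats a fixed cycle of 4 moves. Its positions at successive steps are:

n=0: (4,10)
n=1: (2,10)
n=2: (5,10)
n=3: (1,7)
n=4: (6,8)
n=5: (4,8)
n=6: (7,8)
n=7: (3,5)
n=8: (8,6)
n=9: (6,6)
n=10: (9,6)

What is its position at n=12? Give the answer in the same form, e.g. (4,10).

(10,4)

Step-to-step displacements: (-2,+0), (+3,+0), (-4,-3), (+5,+1), (-2,+0), (+3,+0), (-4,-3), (+5,+1), (-2,+0), (+3,+0) — a repeating cycle of length 4.
step 11: apply (-4,-3) → (5,3)
step 12: apply (+5,+1) → (10,4)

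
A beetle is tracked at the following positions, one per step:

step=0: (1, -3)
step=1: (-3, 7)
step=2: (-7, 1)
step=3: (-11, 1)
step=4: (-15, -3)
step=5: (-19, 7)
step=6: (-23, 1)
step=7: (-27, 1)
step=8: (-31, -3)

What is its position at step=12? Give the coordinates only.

(-47, -3)

First: linear, -4 per step → -47 at step 12.
Second: cycles through -3, 7, 1, 1 every 4 steps. Step 12 lands at position 0 of the cycle → -3.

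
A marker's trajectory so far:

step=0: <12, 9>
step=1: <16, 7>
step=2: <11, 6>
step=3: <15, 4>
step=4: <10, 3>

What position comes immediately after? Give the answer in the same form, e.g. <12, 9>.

<14, 1>

Differencing gives <+4, -2>, <-5, -1>, <+4, -2>, <-5, -1>. This is the pattern <+4, -2>, <-5, -1> repeated.
step 5: apply <+4, -2> → <14, 1>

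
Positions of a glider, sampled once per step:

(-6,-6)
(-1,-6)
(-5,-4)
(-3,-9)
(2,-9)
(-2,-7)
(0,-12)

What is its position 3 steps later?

Differencing gives (+5,+0), (-4,+2), (+2,-5), (+5,+0), (-4,+2), (+2,-5). This is the pattern (+5,+0), (-4,+2), (+2,-5) repeated.
step 7: apply (+5,+0) → (5,-12)
step 8: apply (-4,+2) → (1,-10)
step 9: apply (+2,-5) → (3,-15)

(3,-15)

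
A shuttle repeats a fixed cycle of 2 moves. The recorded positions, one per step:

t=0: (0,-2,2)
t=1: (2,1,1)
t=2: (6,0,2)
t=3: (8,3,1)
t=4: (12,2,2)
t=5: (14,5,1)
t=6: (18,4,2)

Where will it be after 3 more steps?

Step-to-step displacements: (+2,+3,-1), (+4,-1,+1), (+2,+3,-1), (+4,-1,+1), (+2,+3,-1), (+4,-1,+1) — a repeating cycle of length 2.
step 7: apply (+2,+3,-1) → (20,7,1)
step 8: apply (+4,-1,+1) → (24,6,2)
step 9: apply (+2,+3,-1) → (26,9,1)

(26,9,1)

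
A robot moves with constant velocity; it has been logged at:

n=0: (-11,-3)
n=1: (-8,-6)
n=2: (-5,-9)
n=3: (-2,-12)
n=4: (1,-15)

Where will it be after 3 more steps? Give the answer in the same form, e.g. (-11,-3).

(10,-24)

The position changes by (+3,-3) every step.
step 5: (1,-15) + (+3,-3) → (4,-18)
step 6: (4,-18) + (+3,-3) → (7,-21)
step 7: (7,-21) + (+3,-3) → (10,-24)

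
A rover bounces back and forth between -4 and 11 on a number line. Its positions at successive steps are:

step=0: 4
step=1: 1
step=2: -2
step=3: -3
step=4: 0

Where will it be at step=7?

9

The value reflects between -4 and 11, moving 3 per step.
  step 5: 0 → 3
  step 6: 3 → 6
  step 7: 6 → 9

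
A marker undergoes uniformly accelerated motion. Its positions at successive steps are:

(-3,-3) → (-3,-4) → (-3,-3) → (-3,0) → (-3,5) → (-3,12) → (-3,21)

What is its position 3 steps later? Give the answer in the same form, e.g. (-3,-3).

(-3,60)

Successive displacements: (+0,-1), (+0,+1), (+0,+3), (+0,+5), (+0,+7), (+0,+9) — each changes by (+0,+2).
step 7: (-3,21) + (+0,+11) → (-3,32)
step 8: (-3,32) + (+0,+13) → (-3,45)
step 9: (-3,45) + (+0,+15) → (-3,60)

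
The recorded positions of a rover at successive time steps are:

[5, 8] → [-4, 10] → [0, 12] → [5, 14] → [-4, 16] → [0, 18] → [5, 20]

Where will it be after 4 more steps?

[-4, 28]

First: cycles through 5, -4, 0 every 3 steps. Step 10 lands at position 1 of the cycle → -4.
Second: linear, +2 per step → 28 at step 10.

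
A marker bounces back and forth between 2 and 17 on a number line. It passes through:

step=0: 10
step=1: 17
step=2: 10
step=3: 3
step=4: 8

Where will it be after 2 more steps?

The value travels 7 per step and bounces off the walls at 2 and 17.
  step 5: 8 → 15
  step 6: 15 → 12

12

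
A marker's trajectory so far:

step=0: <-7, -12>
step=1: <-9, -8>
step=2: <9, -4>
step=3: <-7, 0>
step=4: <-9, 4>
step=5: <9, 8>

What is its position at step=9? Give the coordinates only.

<-7, 24>

The first coordinate repeats the cycle [-7, -9, 9] with period 3; step 9 mod 3 = 0, giving -7.
The second coordinate changes by +4 each step, so at step 9 it is -12 + 9·(4) = 24.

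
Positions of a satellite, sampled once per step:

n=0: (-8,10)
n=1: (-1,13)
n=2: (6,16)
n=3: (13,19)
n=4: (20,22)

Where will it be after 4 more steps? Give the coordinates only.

Constant displacement of (+7,+3) per step.
step 5: (20,22) + (+7,+3) → (27,25)
step 6: (27,25) + (+7,+3) → (34,28)
step 7: (34,28) + (+7,+3) → (41,31)
step 8: (41,31) + (+7,+3) → (48,34)

(48,34)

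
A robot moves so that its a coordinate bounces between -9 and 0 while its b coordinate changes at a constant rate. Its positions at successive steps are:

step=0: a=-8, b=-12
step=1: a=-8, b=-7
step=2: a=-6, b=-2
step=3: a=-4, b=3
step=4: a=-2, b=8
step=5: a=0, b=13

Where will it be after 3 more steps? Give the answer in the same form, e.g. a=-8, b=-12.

a=-6, b=28

The a coordinate reflects between -9 and 0, moving 2 per step.
  step 6: 0 → -2
  step 7: -2 → -4
  step 8: -4 → -6
The b coordinate changes by +5 each step: at step 8 it is 28.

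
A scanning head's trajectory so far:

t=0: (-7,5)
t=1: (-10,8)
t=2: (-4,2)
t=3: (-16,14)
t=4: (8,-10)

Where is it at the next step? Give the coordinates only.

(-40,38)

Step-to-step displacements: (-3,+3), (+6,-6), (-12,+12), (+24,-24); each is -2× the previous.
step 5: (8,-10) + (-48,+48) → (-40,38)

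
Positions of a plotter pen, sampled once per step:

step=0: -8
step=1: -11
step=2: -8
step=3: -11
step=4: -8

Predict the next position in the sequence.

Consecutive displacements -3, +3, -3, +3 scale by a factor of -1 each step.
step 5: -8 − 3 → -11

-11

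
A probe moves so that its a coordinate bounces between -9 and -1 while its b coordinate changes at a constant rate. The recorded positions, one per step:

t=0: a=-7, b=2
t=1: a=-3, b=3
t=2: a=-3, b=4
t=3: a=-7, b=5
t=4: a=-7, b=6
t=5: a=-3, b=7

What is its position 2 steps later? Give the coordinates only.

The a coordinate reflects between -9 and -1, moving 4 per step.
  step 6: -3 → -3
  step 7: -3 → -7
The b coordinate changes by +1 each step: at step 7 it is 9.

a=-7, b=9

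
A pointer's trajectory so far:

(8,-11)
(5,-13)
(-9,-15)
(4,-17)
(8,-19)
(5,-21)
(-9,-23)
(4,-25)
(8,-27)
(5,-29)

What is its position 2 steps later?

The first coordinate repeats the cycle [8, 5, -9, 4] with period 4; step 11 mod 4 = 3, giving 4.
The second coordinate changes by -2 each step, so at step 11 it is -11 + 11·(-2) = -33.

(4,-33)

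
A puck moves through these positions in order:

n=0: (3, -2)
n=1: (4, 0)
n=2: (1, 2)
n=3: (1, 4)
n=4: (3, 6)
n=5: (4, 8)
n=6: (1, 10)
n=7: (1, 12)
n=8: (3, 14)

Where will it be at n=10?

The first coordinate repeats the cycle [3, 4, 1, 1] with period 4; step 10 mod 4 = 2, giving 1.
The second coordinate changes by +2 each step, so at step 10 it is -2 + 10·(2) = 18.

(1, 18)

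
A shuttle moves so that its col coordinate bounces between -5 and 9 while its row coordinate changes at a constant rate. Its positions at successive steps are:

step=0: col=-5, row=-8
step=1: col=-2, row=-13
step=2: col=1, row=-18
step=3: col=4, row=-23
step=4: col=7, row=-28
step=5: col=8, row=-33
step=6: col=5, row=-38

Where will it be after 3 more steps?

col=-4, row=-53

The col coordinate reflects between -5 and 9, moving 3 per step.
  step 7: 5 → 2
  step 8: 2 → -1
  step 9: -1 → -4
The row coordinate changes by -5 each step: at step 9 it is -53.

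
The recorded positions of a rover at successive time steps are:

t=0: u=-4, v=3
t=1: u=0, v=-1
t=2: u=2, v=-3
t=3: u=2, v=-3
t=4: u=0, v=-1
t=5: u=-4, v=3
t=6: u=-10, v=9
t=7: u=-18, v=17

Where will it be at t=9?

u=-40, v=39

First differences are (+4, -4), (+2, -2), (+0, +0), (-2, +2), (-4, +4), (-6, +6), (-8, +8); their common second difference is (-2, +2) (constant acceleration).
step 8: u=-18, v=17 + (-10, +10) → u=-28, v=27
step 9: u=-28, v=27 + (-12, +12) → u=-40, v=39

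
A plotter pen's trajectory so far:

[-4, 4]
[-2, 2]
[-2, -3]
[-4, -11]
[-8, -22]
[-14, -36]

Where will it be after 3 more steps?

First differences are [+2, -2], [+0, -5], [-2, -8], [-4, -11], [-6, -14]; their common second difference is [-2, -3] (constant acceleration).
step 6: [-14, -36] + [-8, -17] → [-22, -53]
step 7: [-22, -53] + [-10, -20] → [-32, -73]
step 8: [-32, -73] + [-12, -23] → [-44, -96]

[-44, -96]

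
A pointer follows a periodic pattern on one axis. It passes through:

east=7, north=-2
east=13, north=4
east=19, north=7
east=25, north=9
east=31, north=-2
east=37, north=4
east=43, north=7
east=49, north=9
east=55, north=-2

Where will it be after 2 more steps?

East: linear, +6 per step → 67 at step 10.
North: cycles through -2, 4, 7, 9 every 4 steps. Step 10 lands at position 2 of the cycle → 7.

east=67, north=7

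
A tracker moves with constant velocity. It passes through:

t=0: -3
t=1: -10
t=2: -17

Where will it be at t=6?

-45

Constant displacement of -7 per step.
step 3: -17 − 7 → -24
step 4: -24 − 7 → -31
step 5: -31 − 7 → -38
step 6: -38 − 7 → -45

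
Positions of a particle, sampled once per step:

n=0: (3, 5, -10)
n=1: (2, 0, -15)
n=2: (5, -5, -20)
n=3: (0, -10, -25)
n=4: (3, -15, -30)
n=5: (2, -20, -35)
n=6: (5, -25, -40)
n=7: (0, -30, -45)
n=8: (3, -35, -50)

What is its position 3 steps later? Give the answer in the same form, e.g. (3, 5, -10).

The first coordinate repeats the cycle [3, 2, 5, 0] with period 4; step 11 mod 4 = 3, giving 0.
The second coordinate changes by -5 each step, so at step 11 it is 5 + 11·(-5) = -50.
The third coordinate changes by -5 each step, so at step 11 it is -10 + 11·(-5) = -65.

(0, -50, -65)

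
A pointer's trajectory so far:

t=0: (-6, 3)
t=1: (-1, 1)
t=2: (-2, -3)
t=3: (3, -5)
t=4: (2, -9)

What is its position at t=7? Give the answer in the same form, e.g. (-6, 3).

Step-to-step displacements: (+5, -2), (-1, -4), (+5, -2), (-1, -4) — a repeating cycle of length 2.
step 5: apply (+5, -2) → (7, -11)
step 6: apply (-1, -4) → (6, -15)
step 7: apply (+5, -2) → (11, -17)

(11, -17)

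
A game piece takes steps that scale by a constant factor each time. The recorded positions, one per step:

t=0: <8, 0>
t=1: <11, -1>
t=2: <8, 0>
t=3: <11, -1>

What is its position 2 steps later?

The jumps are <+3, -1>, <-3, +1>, <+3, -1> — a geometric progression with ratio -1.
step 4: <11, -1> + <-3, +1> → <8, 0>
step 5: <8, 0> + <+3, -1> → <11, -1>

<11, -1>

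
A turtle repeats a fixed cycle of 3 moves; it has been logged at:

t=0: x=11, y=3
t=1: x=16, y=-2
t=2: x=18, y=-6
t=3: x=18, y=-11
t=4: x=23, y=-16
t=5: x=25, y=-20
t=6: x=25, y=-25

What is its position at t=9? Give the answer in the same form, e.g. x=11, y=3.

x=32, y=-39

The moves between consecutive positions are (+5, -5), (+2, -4), (+0, -5), (+5, -5), (+2, -4), (+0, -5); they repeat the 3-cycle [(+5, -5), (+2, -4), (+0, -5)].
step 7: apply (+5, -5) → x=30, y=-30
step 8: apply (+2, -4) → x=32, y=-34
step 9: apply (+0, -5) → x=32, y=-39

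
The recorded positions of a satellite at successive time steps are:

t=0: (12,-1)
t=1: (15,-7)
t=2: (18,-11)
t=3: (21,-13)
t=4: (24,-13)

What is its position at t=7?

(33,-1)

First differences are (+3,-6), (+3,-4), (+3,-2), (+3,+0); their common second difference is (+0,+2) (constant acceleration).
step 5: (24,-13) + (+3,+2) → (27,-11)
step 6: (27,-11) + (+3,+4) → (30,-7)
step 7: (30,-7) + (+3,+6) → (33,-1)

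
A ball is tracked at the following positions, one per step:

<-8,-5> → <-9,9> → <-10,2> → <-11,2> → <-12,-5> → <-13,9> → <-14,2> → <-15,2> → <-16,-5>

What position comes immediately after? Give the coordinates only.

First: linear, -1 per step → -17 at step 9.
Second: cycles through -5, 9, 2, 2 every 4 steps. Step 9 lands at position 1 of the cycle → 9.

<-17,9>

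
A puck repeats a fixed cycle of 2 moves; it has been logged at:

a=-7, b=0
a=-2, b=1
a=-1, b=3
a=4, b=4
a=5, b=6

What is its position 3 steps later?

Step-to-step displacements: (+5,+1), (+1,+2), (+5,+1), (+1,+2) — a repeating cycle of length 2.
step 5: apply (+5,+1) → a=10, b=7
step 6: apply (+1,+2) → a=11, b=9
step 7: apply (+5,+1) → a=16, b=10

a=16, b=10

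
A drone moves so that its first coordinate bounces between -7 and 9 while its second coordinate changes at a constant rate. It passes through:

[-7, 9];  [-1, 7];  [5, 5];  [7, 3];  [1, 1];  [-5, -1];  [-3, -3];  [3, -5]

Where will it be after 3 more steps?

The first coordinate travels 6 per step and bounces off the walls at -7 and 9.
  step 8: 3 → 9
  step 9: 9 → 3
  step 10: 3 → -3
The second coordinate changes by -2 each step: at step 10 it is -11.

[-3, -11]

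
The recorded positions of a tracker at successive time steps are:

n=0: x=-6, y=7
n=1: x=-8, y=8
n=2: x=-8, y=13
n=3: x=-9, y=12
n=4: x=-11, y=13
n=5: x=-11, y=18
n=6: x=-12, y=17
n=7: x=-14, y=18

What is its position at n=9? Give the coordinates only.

The moves between consecutive positions are (-2, +1), (+0, +5), (-1, -1), (-2, +1), (+0, +5), (-1, -1), (-2, +1); they repeat the 3-cycle [(-2, +1), (+0, +5), (-1, -1)].
step 8: apply (+0, +5) → x=-14, y=23
step 9: apply (-1, -1) → x=-15, y=22

x=-15, y=22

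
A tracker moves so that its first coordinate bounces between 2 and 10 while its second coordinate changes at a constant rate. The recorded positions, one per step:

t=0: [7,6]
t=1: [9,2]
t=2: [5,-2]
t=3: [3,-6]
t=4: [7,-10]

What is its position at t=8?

The first coordinate reflects between 2 and 10, moving 4 per step.
  step 5: 7 → 9
  step 6: 9 → 5
  step 7: 5 → 3
  step 8: 3 → 7
The second coordinate changes by -4 each step: at step 8 it is -26.

[7,-26]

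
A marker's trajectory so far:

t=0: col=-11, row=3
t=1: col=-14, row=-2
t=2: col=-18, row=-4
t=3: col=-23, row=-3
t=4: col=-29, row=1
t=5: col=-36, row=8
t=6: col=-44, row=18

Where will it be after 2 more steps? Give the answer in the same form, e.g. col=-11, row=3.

col=-63, row=47

Taking differences between consecutive positions: (-3, -5), (-4, -2), (-5, +1), (-6, +4), (-7, +7), (-8, +10). These grow by (-1, +3) each step.
step 7: col=-44, row=18 + (-9, +13) → col=-53, row=31
step 8: col=-53, row=31 + (-10, +16) → col=-63, row=47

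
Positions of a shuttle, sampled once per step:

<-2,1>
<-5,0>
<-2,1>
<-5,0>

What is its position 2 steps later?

The jumps are <-3,-1>, <+3,+1>, <-3,-1> — a geometric progression with ratio -1.
step 4: <-5,0> + <+3,+1> → <-2,1>
step 5: <-2,1> + <-3,-1> → <-5,0>

<-5,0>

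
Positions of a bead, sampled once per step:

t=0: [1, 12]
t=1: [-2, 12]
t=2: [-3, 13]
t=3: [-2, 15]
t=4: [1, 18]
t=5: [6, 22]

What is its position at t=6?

[13, 27]

Successive displacements: [-3, +0], [-1, +1], [+1, +2], [+3, +3], [+5, +4] — each changes by [+2, +1].
step 6: [6, 22] + [+7, +5] → [13, 27]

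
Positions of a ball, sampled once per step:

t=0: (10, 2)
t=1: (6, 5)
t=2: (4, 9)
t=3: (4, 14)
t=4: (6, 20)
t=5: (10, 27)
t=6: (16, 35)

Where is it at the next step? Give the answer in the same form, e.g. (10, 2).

(24, 44)

First differences are (-4, +3), (-2, +4), (+0, +5), (+2, +6), (+4, +7), (+6, +8); their common second difference is (+2, +1) (constant acceleration).
step 7: (16, 35) + (+8, +9) → (24, 44)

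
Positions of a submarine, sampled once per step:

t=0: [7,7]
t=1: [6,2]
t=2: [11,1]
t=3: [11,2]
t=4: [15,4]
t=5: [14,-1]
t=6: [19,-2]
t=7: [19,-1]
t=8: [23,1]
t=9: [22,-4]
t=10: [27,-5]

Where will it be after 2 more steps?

[31,-2]

Differencing gives [-1,-5], [+5,-1], [+0,+1], [+4,+2], [-1,-5], [+5,-1], [+0,+1], [+4,+2], [-1,-5], [+5,-1]. This is the pattern [-1,-5], [+5,-1], [+0,+1], [+4,+2] repeated.
step 11: apply [+0,+1] → [27,-4]
step 12: apply [+4,+2] → [31,-2]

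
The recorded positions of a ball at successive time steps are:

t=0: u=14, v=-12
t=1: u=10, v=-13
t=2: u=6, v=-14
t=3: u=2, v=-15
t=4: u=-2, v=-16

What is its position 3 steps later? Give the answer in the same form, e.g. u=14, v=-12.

u=-14, v=-19

Constant displacement of (-4, -1) per step.
step 5: u=-2, v=-16 + (-4, -1) → u=-6, v=-17
step 6: u=-6, v=-17 + (-4, -1) → u=-10, v=-18
step 7: u=-10, v=-18 + (-4, -1) → u=-14, v=-19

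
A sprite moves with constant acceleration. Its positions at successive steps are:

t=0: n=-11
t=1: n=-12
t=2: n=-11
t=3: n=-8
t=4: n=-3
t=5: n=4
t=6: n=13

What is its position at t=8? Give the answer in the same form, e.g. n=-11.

Taking differences between consecutive positions: -1, +1, +3, +5, +7, +9. These grow by +2 each step.
step 7: 13 + 11 → n=24
step 8: 24 + 13 → n=37

n=37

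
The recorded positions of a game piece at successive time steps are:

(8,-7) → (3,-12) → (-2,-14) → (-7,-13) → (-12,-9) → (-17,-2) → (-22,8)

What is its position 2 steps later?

Successive displacements: (-5,-5), (-5,-2), (-5,+1), (-5,+4), (-5,+7), (-5,+10) — each changes by (+0,+3).
step 7: (-22,8) + (-5,+13) → (-27,21)
step 8: (-27,21) + (-5,+16) → (-32,37)

(-32,37)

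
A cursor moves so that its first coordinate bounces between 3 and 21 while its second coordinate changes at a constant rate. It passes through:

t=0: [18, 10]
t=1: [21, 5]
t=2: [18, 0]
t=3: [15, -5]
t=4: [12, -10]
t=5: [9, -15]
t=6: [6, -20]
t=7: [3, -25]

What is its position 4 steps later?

[15, -45]

The first coordinate travels 3 per step and bounces off the walls at 3 and 21.
  step 8: 3 → 6
  step 9: 6 → 9
  step 10: 9 → 12
  step 11: 12 → 15
The second coordinate changes by -5 each step: at step 11 it is -45.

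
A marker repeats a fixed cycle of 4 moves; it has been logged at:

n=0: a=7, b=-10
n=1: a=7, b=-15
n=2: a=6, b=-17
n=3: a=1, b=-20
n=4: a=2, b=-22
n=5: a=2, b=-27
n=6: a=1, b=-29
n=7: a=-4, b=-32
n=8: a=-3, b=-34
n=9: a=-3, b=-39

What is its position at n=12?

a=-8, b=-46

The moves between consecutive positions are (+0,-5), (-1,-2), (-5,-3), (+1,-2), (+0,-5), (-1,-2), (-5,-3), (+1,-2), (+0,-5); they repeat the 4-cycle [(+0,-5), (-1,-2), (-5,-3), (+1,-2)].
step 10: apply (-1,-2) → a=-4, b=-41
step 11: apply (-5,-3) → a=-9, b=-44
step 12: apply (+1,-2) → a=-8, b=-46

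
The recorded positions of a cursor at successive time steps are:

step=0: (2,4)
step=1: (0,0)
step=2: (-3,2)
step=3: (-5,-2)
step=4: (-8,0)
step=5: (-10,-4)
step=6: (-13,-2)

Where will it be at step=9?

(-20,-8)

The moves between consecutive positions are (-2,-4), (-3,+2), (-2,-4), (-3,+2), (-2,-4), (-3,+2); they repeat the 2-cycle [(-2,-4), (-3,+2)].
step 7: apply (-2,-4) → (-15,-6)
step 8: apply (-3,+2) → (-18,-4)
step 9: apply (-2,-4) → (-20,-8)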